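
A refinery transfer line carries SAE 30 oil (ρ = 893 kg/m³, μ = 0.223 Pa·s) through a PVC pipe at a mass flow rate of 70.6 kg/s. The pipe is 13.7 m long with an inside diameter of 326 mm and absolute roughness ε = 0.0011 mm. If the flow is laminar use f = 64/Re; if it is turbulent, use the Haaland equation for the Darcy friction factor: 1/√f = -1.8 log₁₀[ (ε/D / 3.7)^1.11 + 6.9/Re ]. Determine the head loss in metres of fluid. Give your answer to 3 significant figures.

A = πD²/4 = π(0.326)²/4 = 0.08347 m²; mean velocity V = ṁ/(ρA) = 70.6/(893 · 0.08347) = 0.9472 m/s.
Reynolds number Re = ρVD/μ = 893 · 0.9472 · 0.326 / 0.223 = 1236.
Re < 2300 → laminar flow, so f = 64/Re = 64/1236 = 0.05176 (the turbulent correlation is not needed).
Darcy-Weisbach: ΔP = f(L/D)(ρV²/2) = 0.05176·(13.7/0.326)·(893·0.9472²/2) = 0.05176·42.02·400.6 = 871.3 Pa.
Head loss h_f = ΔP/(ρg) = 871.3/(893·9.81) = 0.0995 m.

h_f ≈ 0.0995 m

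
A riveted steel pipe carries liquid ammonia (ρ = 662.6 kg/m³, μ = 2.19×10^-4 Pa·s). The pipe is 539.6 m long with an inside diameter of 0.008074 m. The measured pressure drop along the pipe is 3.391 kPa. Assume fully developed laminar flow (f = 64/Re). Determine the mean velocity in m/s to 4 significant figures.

V ≈ 0.05846 m/s

For laminar flow, f = 64/Re with Re = ρVD/μ, so Darcy-Weisbach reduces to ΔP = 32μLV/D². Solving for V: V = ΔP·D²/(32μL) = 3391·(0.008074)²/(32·0.000219·539.6) = 0.05846 m/s.
Check: Re = ρVD/μ = 662.6·0.05846·0.008074/0.000219 = 1428 < 2300, so the laminar assumption holds.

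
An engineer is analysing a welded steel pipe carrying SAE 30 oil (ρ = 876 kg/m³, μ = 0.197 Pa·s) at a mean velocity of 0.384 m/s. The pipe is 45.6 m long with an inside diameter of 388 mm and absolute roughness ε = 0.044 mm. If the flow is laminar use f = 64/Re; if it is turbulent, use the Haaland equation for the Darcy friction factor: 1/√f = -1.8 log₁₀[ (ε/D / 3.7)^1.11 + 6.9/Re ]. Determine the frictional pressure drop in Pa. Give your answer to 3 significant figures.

ΔP ≈ 733 Pa

Reynolds number Re = ρVD/μ = 876 · 0.384 · 0.388 / 0.197 = 662.5.
Re < 2300 → laminar flow, so f = 64/Re = 64/662.5 = 0.0966 (the turbulent correlation is not needed).
Darcy-Weisbach: ΔP = f(L/D)(ρV²/2) = 0.0966·(45.6/0.388)·(876·0.384²/2) = 0.0966·117.5·64.59 = 733.2 Pa.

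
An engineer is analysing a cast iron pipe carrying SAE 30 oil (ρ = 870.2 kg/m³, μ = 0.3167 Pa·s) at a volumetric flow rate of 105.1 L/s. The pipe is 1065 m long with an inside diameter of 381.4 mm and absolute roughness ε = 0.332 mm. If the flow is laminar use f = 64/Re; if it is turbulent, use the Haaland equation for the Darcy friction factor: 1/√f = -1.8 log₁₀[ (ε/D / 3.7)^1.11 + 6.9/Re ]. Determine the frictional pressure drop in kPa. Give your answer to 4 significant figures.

ΔP ≈ 68.26 kPa

Q = 105.1 L/s = 105.1/1000 = 0.1051 m³/s.
Cross-sectional area A = πD²/4 = π(0.3814)²/4 = 0.1142 m²; mean velocity V = Q/A = 0.1051/0.1142 = 0.9199 m/s.
Reynolds number Re = ρVD/μ = 870.2 · 0.9199 · 0.3814 / 0.317 = 964.1.
Re < 2300 → laminar flow, so f = 64/Re = 64/964.1 = 0.06639 (the turbulent correlation is not needed).
Darcy-Weisbach: ΔP = f(L/D)(ρV²/2) = 0.06639·(1065/0.3814)·(870.2·0.9199²/2) = 0.06639·2792·368.2 = 6.826e+04 Pa.
ΔP = 6.826e+04 Pa = 68.26 kPa.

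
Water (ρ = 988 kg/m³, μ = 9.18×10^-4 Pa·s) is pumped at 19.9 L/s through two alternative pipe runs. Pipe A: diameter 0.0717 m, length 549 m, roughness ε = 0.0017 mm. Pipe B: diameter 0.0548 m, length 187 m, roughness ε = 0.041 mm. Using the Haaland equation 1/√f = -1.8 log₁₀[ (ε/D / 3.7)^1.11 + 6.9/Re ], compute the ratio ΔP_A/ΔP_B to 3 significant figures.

ΔP_A/ΔP_B ≈ 0.563

Pipe A: V = Q/A = 0.0199/0.004038 = 4.929 m/s; Re = 3.803e+05; ε/D = 2.37e-05; Haaland → f = 0.01396; ΔP_A = f(L/D)(ρV²/2) = 1.283e+06 Pa.
Pipe B: V = Q/A = 0.0199/0.002359 = 8.437 m/s; Re = 4.976e+05; ε/D = 0.000748; Haaland → f = 0.019; ΔP_B = f(L/D)(ρV²/2) = 2.28e+06 Pa.
ΔP_A/ΔP_B = 1.283e+06/2.28e+06 = 0.563.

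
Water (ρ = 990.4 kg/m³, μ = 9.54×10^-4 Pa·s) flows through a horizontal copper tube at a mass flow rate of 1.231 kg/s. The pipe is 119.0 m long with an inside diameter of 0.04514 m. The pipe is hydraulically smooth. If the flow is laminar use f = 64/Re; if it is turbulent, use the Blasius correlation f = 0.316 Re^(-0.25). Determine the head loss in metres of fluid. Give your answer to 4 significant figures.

A = πD²/4 = π(0.04514)²/4 = 0.0016 m²; mean velocity V = ṁ/(ρA) = 1.231/(990.4 · 0.0016) = 0.7767 m/s.
Reynolds number Re = ρVD/μ = 990.4 · 0.7767 · 0.04514 / 0.000954 = 3.64e+04.
Re > 4000 → turbulent. Smooth-pipe (Blasius): f = 0.316 Re^(-0.25) = 0.316/(3.64e+04)^0.25 = 0.02288.
Darcy-Weisbach: ΔP = f(L/D)(ρV²/2) = 0.02288·(119/0.04514)·(990.4·0.7767²/2) = 0.02288·2636·298.7 = 1.802e+04 Pa.
Head loss h_f = ΔP/(ρg) = 1.802e+04/(990.4·9.81) = 1.854 m.

h_f ≈ 1.854 m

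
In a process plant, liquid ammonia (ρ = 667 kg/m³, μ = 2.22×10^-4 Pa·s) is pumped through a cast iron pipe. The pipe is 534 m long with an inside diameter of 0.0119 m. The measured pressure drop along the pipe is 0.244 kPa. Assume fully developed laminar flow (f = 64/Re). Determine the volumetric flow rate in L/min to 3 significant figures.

For laminar flow, f = 64/Re with Re = ρVD/μ, so Darcy-Weisbach reduces to ΔP = 32μLV/D². Solving for V: V = ΔP·D²/(32μL) = 244·(0.0119)²/(32·0.000222·534) = 0.009108 m/s.
Check: Re = ρVD/μ = 667·0.009108·0.0119/0.000222 = 325.7 < 2300, so the laminar assumption holds.
Q = V·A = 0.009108·(π/4·0.0119²) = 1.013e-06 m³/s = 0.0608 L/min.

Q ≈ 0.0608 L/min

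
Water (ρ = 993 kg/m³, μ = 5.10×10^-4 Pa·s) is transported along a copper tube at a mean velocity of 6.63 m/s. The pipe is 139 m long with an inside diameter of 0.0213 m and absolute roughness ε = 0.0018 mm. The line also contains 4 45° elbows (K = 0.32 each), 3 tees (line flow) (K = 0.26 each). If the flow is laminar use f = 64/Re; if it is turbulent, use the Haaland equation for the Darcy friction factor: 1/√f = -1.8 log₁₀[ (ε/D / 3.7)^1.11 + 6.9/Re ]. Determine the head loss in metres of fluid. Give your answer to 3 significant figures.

Reynolds number Re = ρVD/μ = 993 · 6.63 · 0.0213 / 0.00051 = 2.75e+05.
Re > 4000 → turbulent. Relative roughness ε/D = 1.8e-06/0.0213 = 8.45e-05. Haaland: 1/√f = -1.8 log₁₀[(8.45e-05/3.7)^1.11 + 6.9/2.75e+05] = -1.8 log₁₀[7.05e-06 + 2.51e-05] = 8.087, so f = 0.01529.
Total minor-loss coefficient ΣK = 4·0.32 + 3·0.26 = 2.06.
ΔP = [f·L/D + ΣK]·(ρV²/2) = [0.01529·139/0.0213 + 2.06]·(993·6.63²/2) = [99.78 + 2.06]·2.182e+04 = 2.223e+06 Pa.
Head loss h_f = ΔP/(ρg) = 2.223e+06/(993·9.81) = 228 m.

h_f ≈ 228 m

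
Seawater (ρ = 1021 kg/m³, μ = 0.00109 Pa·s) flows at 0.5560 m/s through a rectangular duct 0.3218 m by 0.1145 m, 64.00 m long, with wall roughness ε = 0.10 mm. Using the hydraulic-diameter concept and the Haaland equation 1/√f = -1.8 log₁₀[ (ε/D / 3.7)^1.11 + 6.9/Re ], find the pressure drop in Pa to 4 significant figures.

ΔP ≈ 1242 Pa

Hydraulic diameter D_h = 4A/P = 4·(0.3218·0.1145)/(2·(0.3218+0.1145)) = 0.1474/0.8726 = 0.1689 m.
Re = ρVD_h/μ = 1021·0.556·0.1689/0.00109 = 8.797e+04.
ε/D_h = 0.0001/0.1689 = 0.000592; Haaland gives 1/√f = -1.8 log₁₀[6.12e-05+7.84e-05] = 6.939, so f = 0.02077.
ΔP = f(L/D_h)(ρV²/2) = 0.02077·64/0.1689·157.8 = 1242 Pa.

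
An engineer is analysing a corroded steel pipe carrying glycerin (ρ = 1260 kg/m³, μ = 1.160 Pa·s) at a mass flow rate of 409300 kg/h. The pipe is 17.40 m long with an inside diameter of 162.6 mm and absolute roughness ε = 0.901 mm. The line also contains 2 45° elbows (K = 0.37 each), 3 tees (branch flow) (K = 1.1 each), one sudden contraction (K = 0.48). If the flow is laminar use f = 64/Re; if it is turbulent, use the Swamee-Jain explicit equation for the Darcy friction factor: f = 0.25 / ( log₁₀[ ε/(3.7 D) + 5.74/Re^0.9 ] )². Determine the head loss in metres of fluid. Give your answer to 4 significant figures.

h_f ≈ 12.94 m

ṁ = 409300 kg/h = 409300/3600 = 113.7 kg/s.
A = πD²/4 = π(0.1626)²/4 = 0.02076 m²; mean velocity V = ṁ/(ρA) = 113.7/(1260 · 0.02076) = 4.345 m/s.
Reynolds number Re = ρVD/μ = 1260 · 4.345 · 0.1626 / 1.16 = 767.5.
Re < 2300 → laminar flow, so f = 64/Re = 64/767.5 = 0.08339 (the turbulent correlation is not needed).
Total minor-loss coefficient ΣK = 2·0.37 + 3·1.1 + 1·0.48 = 4.52.
ΔP = [f·L/D + ΣK]·(ρV²/2) = [0.08339·17.4/0.1626 + 4.52]·(1260·4.345²/2) = [8.924 + 4.52]·1.19e+04 = 1.599e+05 Pa.
Head loss h_f = ΔP/(ρg) = 1.599e+05/(1260·9.81) = 12.94 m.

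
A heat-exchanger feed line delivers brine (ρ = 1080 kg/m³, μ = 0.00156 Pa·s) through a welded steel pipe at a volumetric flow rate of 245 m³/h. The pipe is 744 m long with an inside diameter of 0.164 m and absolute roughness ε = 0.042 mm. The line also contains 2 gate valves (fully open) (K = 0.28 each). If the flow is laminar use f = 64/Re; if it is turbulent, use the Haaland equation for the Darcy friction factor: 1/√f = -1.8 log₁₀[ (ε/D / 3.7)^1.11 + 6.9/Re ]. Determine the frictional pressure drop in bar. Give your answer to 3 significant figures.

Q = 245 m³/h = 245/3600 = 0.06806 m³/s.
Cross-sectional area A = πD²/4 = π(0.164)²/4 = 0.02112 m²; mean velocity V = Q/A = 0.06806/0.02112 = 3.222 m/s.
Reynolds number Re = ρVD/μ = 1080 · 3.222 · 0.164 / 0.00156 = 3.658e+05.
Re > 4000 → turbulent. Relative roughness ε/D = 4.2e-05/0.164 = 0.000256. Haaland: 1/√f = -1.8 log₁₀[(0.000256/3.7)^1.11 + 6.9/3.658e+05] = -1.8 log₁₀[2.41e-05 + 1.89e-05] = 7.86, so f = 0.01619.
Total minor-loss coefficient ΣK = 2·0.28 = 0.56.
ΔP = [f·L/D + ΣK]·(ρV²/2) = [0.01619·744/0.164 + 0.56]·(1080·3.222²/2) = [73.44 + 0.56]·5605 = 4.147e+05 Pa.
ΔP = 4.147e+05 Pa = 4.15 bar.

ΔP ≈ 4.15 bar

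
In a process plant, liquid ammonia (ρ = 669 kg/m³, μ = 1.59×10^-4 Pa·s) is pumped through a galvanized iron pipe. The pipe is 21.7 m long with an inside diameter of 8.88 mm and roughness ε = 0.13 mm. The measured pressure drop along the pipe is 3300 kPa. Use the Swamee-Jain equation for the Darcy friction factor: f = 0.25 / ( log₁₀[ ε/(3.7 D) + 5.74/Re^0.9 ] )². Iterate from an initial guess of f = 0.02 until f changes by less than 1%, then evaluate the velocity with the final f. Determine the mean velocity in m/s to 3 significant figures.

Rearranging Darcy-Weisbach: V = √(2·ΔP·D/(f·L·ρ)). With ε/D = 0.00013/0.00888 = 0.0146, iterate starting from f = 0.02:
  f = 0.02 → V = √(2·3.3e+06·0.00888/(0.02·21.7·669)) = 14.21 m/s; Re = ρVD/μ = 5.308e+05; f → 0.04347
  f = 0.04347 → V = 9.637 m/s; Re = 3.601e+05; f → 0.04353
Converged (Δf/f < 1%). With the final f = 0.04353: V = √(2·3.3e+06·0.00888/(0.04353·21.7·669)) = 9.63 m/s.

V ≈ 9.63 m/s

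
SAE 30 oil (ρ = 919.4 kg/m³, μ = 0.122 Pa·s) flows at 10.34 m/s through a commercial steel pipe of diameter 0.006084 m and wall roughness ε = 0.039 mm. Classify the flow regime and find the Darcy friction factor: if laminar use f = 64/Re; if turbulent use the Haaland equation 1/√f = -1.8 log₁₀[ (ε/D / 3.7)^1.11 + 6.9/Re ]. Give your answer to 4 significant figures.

f ≈ 0.1350

Re = ρVD/μ = 919.4·10.34·0.006084/0.122 = 474.1.
Re < 2300 → laminar, so f = 64/Re = 0.135 (roughness is irrelevant in laminar flow).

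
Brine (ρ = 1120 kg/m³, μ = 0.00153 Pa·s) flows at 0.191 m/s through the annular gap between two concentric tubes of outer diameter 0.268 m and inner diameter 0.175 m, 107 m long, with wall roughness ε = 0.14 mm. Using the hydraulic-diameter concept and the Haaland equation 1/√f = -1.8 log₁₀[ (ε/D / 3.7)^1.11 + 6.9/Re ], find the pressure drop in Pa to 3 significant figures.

Hydraulic diameter D_h = 4A/P = D_o - D_i = 0.268 - 0.175 = 0.093 m.
Re = ρVD_h/μ = 1120·0.191·0.093/0.00153 = 1.3e+04.
ε/D_h = 0.00014/0.093 = 0.00151; Haaland gives 1/√f = -1.8 log₁₀[0.000172+0.000531] = 5.675, so f = 0.03105.
ΔP = f(L/D_h)(ρV²/2) = 0.03105·107/0.093·20.43 = 729.7 Pa.

ΔP ≈ 730 Pa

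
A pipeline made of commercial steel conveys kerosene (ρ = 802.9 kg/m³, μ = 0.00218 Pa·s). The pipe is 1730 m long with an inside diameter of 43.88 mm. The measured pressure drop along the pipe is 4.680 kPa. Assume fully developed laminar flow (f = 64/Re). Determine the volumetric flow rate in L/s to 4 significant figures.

Q ≈ 0.1129 L/s

For laminar flow, f = 64/Re with Re = ρVD/μ, so Darcy-Weisbach reduces to ΔP = 32μLV/D². Solving for V: V = ΔP·D²/(32μL) = 4680·(0.04388)²/(32·0.00218·1730) = 0.07467 m/s.
Check: Re = ρVD/μ = 802.9·0.07467·0.04388/0.00218 = 1207 < 2300, so the laminar assumption holds.
Q = V·A = 0.07467·(π/4·0.04388²) = 0.0001129 m³/s = 0.1129 L/s.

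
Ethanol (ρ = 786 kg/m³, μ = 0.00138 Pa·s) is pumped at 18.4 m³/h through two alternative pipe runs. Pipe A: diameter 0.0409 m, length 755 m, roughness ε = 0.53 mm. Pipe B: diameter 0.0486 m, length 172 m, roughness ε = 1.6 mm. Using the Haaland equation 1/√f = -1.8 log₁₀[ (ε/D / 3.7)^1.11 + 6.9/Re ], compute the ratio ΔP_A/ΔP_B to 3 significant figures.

Pipe A: V = Q/A = 0.005111/0.001314 = 3.89 m/s; Re = 9.062e+04; ε/D = 0.013; Haaland → f = 0.04207; ΔP_A = f(L/D)(ρV²/2) = 4.619e+06 Pa.
Pipe B: V = Q/A = 0.005111/0.001855 = 2.755 m/s; Re = 7.627e+04; ε/D = 0.0329; Haaland → f = 0.05995; ΔP_B = f(L/D)(ρV²/2) = 6.33e+05 Pa.
ΔP_A/ΔP_B = 4.619e+06/6.33e+05 = 7.30.

ΔP_A/ΔP_B ≈ 7.30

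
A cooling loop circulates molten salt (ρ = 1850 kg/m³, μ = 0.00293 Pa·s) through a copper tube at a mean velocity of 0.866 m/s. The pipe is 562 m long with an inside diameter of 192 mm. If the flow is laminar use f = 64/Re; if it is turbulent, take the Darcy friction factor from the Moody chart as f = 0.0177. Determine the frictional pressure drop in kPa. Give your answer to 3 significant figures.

Reynolds number Re = ρVD/μ = 1850 · 0.866 · 0.192 / 0.00293 = 1.05e+05.
Re > 4000 → turbulent; use the Moody-chart value f = 0.0177.
Darcy-Weisbach: ΔP = f(L/D)(ρV²/2) = 0.0177·(562/0.192)·(1850·0.866²/2) = 0.0177·2927·693.7 = 3.594e+04 Pa.
ΔP = 3.594e+04 Pa = 35.9 kPa.

ΔP ≈ 35.9 kPa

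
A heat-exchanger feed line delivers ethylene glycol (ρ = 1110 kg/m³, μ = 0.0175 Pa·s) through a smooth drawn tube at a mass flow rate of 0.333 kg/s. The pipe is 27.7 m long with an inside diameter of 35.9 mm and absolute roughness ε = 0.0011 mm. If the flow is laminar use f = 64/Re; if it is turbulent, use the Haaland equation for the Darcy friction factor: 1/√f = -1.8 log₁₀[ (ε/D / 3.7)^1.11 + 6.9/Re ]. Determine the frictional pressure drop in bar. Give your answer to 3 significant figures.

A = πD²/4 = π(0.0359)²/4 = 0.001012 m²; mean velocity V = ṁ/(ρA) = 0.333/(1110 · 0.001012) = 0.2964 m/s.
Reynolds number Re = ρVD/μ = 1110 · 0.2964 · 0.0359 / 0.0175 = 674.9.
Re < 2300 → laminar flow, so f = 64/Re = 64/674.9 = 0.09483 (the turbulent correlation is not needed).
Darcy-Weisbach: ΔP = f(L/D)(ρV²/2) = 0.09483·(27.7/0.0359)·(1110·0.2964²/2) = 0.09483·771.6·48.75 = 3567 Pa.
ΔP = 3567 Pa = 0.0357 bar.

ΔP ≈ 0.0357 bar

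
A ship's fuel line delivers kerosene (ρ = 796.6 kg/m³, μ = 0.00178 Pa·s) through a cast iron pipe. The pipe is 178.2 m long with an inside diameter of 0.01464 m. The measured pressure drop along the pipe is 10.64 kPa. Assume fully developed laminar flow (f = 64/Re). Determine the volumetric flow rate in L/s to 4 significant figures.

For laminar flow, f = 64/Re with Re = ρVD/μ, so Darcy-Weisbach reduces to ΔP = 32μLV/D². Solving for V: V = ΔP·D²/(32μL) = 1.064e+04·(0.01464)²/(32·0.00178·178.2) = 0.2247 m/s.
Check: Re = ρVD/μ = 796.6·0.2247·0.01464/0.00178 = 1472 < 2300, so the laminar assumption holds.
Q = V·A = 0.2247·(π/4·0.01464²) = 3.782e-05 m³/s = 0.03782 L/s.

Q ≈ 0.03782 L/s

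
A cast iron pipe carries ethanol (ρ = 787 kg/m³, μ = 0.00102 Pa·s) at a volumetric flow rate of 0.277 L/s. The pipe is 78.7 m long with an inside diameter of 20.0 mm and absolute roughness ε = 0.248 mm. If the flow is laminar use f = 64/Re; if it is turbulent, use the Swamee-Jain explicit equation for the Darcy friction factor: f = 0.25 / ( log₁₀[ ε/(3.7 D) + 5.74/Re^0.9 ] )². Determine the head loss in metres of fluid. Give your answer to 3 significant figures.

h_f ≈ 7.05 m

Q = 0.277 L/s = 0.277/1000 = 0.000277 m³/s.
Cross-sectional area A = πD²/4 = π(0.02)²/4 = 0.0003142 m²; mean velocity V = Q/A = 0.000277/0.0003142 = 0.8817 m/s.
Reynolds number Re = ρVD/μ = 787 · 0.8817 · 0.02 / 0.00102 = 1.361e+04.
Re > 4000 → turbulent. Relative roughness ε/D = 0.000248/0.02 = 0.0124. Swamee-Jain: f = 0.25/(log₁₀[0.0124/3.7 + 5.74/1.361e+04^0.9])² = 0.25/(log₁₀[0.00335 + 0.00109])² = 0.25/(-2.352)² = 0.04518.
Darcy-Weisbach: ΔP = f(L/D)(ρV²/2) = 0.04518·(78.7/0.02)·(787·0.8817²/2) = 0.04518·3935·305.9 = 5.439e+04 Pa.
Head loss h_f = ΔP/(ρg) = 5.439e+04/(787·9.81) = 7.05 m.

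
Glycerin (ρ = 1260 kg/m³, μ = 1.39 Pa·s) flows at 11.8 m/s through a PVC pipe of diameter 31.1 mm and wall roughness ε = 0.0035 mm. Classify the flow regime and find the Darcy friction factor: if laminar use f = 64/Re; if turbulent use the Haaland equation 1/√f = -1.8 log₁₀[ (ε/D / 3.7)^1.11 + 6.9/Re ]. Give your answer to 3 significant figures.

f ≈ 0.192

Re = ρVD/μ = 1260·11.8·0.0311/1.39 = 332.7.
Re < 2300 → laminar, so f = 64/Re = 0.1924 (roughness is irrelevant in laminar flow).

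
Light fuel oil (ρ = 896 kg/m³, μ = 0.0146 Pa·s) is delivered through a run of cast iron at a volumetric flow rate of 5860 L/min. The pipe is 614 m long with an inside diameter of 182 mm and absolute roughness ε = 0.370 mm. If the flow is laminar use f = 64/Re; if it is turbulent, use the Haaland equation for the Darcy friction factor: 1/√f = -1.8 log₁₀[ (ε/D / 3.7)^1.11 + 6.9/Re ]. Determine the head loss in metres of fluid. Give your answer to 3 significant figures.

Q = 5860 L/min = 5860/60000 = 0.09767 m³/s.
Cross-sectional area A = πD²/4 = π(0.182)²/4 = 0.02602 m²; mean velocity V = Q/A = 0.09767/0.02602 = 3.754 m/s.
Reynolds number Re = ρVD/μ = 896 · 3.754 · 0.182 / 0.0146 = 4.193e+04.
Re > 4000 → turbulent. Relative roughness ε/D = 0.00037/0.182 = 0.00203. Haaland: 1/√f = -1.8 log₁₀[(0.00203/3.7)^1.11 + 6.9/4.193e+04] = -1.8 log₁₀[0.000241 + 0.000165] = 6.106, so f = 0.02682.
Darcy-Weisbach: ΔP = f(L/D)(ρV²/2) = 0.02682·(614/0.182)·(896·3.754²/2) = 0.02682·3374·6314 = 5.713e+05 Pa.
Head loss h_f = ΔP/(ρg) = 5.713e+05/(896·9.81) = 65.0 m.

h_f ≈ 65.0 m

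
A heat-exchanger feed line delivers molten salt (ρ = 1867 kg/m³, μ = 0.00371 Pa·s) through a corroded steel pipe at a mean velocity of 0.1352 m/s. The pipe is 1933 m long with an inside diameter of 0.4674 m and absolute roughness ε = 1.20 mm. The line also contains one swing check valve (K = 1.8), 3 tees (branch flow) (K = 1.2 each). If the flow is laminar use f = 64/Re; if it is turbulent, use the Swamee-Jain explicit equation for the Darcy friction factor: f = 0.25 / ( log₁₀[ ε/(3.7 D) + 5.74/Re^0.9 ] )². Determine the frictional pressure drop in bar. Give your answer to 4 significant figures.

Reynolds number Re = ρVD/μ = 1867 · 0.1352 · 0.4674 / 0.00371 = 3.18e+04.
Re > 4000 → turbulent. Relative roughness ε/D = 0.0012/0.4674 = 0.00257. Swamee-Jain: f = 0.25/(log₁₀[0.00257/3.7 + 5.74/3.18e+04^0.9])² = 0.25/(log₁₀[0.000694 + 0.000509])² = 0.25/(-2.92)² = 0.02933.
Total minor-loss coefficient ΣK = 1·1.8 + 3·1.2 = 5.4.
ΔP = [f·L/D + ΣK]·(ρV²/2) = [0.02933·1933/0.4674 + 5.4]·(1867·0.1352²/2) = [121.3 + 5.4]·17.06 = 2162 Pa.
ΔP = 2162 Pa = 0.02162 bar.

ΔP ≈ 0.02162 bar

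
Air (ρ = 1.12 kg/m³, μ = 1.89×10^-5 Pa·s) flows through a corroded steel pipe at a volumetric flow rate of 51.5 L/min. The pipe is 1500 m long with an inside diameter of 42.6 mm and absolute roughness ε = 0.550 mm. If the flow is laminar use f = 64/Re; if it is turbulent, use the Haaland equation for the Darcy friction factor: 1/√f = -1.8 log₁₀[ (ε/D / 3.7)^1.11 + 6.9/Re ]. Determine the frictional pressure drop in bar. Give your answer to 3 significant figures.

Q = 51.5 L/min = 51.5/60000 = 0.0008583 m³/s.
Cross-sectional area A = πD²/4 = π(0.0426)²/4 = 0.001425 m²; mean velocity V = Q/A = 0.0008583/0.001425 = 0.6022 m/s.
Reynolds number Re = ρVD/μ = 1.12 · 0.6022 · 0.0426 / 1.89e-05 = 1520.
Re < 2300 → laminar flow, so f = 64/Re = 64/1520 = 0.0421 (the turbulent correlation is not needed).
Darcy-Weisbach: ΔP = f(L/D)(ρV²/2) = 0.0421·(1500/0.0426)·(1.12·0.6022²/2) = 0.0421·3.521e+04·0.2031 = 301 Pa.
ΔP = 301 Pa = 0.00301 bar.

ΔP ≈ 0.00301 bar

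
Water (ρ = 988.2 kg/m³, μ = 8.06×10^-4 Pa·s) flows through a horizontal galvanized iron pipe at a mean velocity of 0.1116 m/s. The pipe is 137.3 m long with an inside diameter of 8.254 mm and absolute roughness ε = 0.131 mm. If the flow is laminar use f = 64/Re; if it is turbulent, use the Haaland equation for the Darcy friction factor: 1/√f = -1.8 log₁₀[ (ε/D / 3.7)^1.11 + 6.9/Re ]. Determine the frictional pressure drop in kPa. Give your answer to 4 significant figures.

ΔP ≈ 5.801 kPa

Reynolds number Re = ρVD/μ = 988.2 · 0.1116 · 0.008254 / 0.000806 = 1129.
Re < 2300 → laminar flow, so f = 64/Re = 64/1129 = 0.05667 (the turbulent correlation is not needed).
Darcy-Weisbach: ΔP = f(L/D)(ρV²/2) = 0.05667·(137.3/0.008254)·(988.2·0.1116²/2) = 0.05667·1.663e+04·6.154 = 5801 Pa.
ΔP = 5801 Pa = 5.801 kPa.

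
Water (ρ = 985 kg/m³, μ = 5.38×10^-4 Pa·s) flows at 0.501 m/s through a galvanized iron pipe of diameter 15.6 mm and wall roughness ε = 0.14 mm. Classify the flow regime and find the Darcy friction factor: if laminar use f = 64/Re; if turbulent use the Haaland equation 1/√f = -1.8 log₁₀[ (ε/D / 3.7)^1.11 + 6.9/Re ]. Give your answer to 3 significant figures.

f ≈ 0.0405

Re = ρVD/μ = 985·0.501·0.0156/0.000538 = 1.431e+04.
Re > 4000 → turbulent. ε/D = 0.00014/0.0156 = 0.00897; Haaland: 1/√f = -1.8 log₁₀[0.00125 + 0.000482] = 4.97, so f = 0.04048.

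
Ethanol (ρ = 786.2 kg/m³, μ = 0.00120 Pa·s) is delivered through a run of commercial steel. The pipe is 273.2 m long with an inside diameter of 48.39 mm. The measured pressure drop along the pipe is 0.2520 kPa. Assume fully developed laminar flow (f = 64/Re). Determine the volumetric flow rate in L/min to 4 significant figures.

Q ≈ 6.207 L/min

For laminar flow, f = 64/Re with Re = ρVD/μ, so Darcy-Weisbach reduces to ΔP = 32μLV/D². Solving for V: V = ΔP·D²/(32μL) = 252·(0.04839)²/(32·0.0012·273.2) = 0.05625 m/s.
Check: Re = ρVD/μ = 786.2·0.05625·0.04839/0.0012 = 1783 < 2300, so the laminar assumption holds.
Q = V·A = 0.05625·(π/4·0.04839²) = 0.0001034 m³/s = 6.207 L/min.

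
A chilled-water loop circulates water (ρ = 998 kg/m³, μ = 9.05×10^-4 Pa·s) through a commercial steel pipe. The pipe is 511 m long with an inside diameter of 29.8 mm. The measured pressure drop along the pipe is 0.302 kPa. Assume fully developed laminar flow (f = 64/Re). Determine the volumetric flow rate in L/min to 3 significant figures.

For laminar flow, f = 64/Re with Re = ρVD/μ, so Darcy-Weisbach reduces to ΔP = 32μLV/D². Solving for V: V = ΔP·D²/(32μL) = 302·(0.0298)²/(32·0.000905·511) = 0.01812 m/s.
Check: Re = ρVD/μ = 998·0.01812·0.0298/0.000905 = 595.6 < 2300, so the laminar assumption holds.
Q = V·A = 0.01812·(π/4·0.0298²) = 1.264e-05 m³/s = 0.758 L/min.

Q ≈ 0.758 L/min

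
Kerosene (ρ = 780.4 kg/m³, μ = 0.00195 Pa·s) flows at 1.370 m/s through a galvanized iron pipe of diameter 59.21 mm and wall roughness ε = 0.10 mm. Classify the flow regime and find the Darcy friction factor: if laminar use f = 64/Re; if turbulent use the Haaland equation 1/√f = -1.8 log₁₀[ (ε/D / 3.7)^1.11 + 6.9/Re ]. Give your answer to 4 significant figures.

f ≈ 0.02687

Re = ρVD/μ = 780.4·1.37·0.05921/0.00195 = 3.246e+04.
Re > 4000 → turbulent. ε/D = 0.0001/0.05921 = 0.00169; Haaland: 1/√f = -1.8 log₁₀[0.000196 + 0.000213] = 6.1, so f = 0.02687.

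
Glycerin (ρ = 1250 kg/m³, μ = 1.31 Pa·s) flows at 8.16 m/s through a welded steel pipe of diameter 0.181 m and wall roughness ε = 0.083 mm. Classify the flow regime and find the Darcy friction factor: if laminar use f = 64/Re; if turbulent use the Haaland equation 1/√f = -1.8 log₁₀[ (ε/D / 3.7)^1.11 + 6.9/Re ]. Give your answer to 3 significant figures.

f ≈ 0.0454

Re = ρVD/μ = 1250·8.16·0.181/1.31 = 1409.
Re < 2300 → laminar, so f = 64/Re = 0.04541 (roughness is irrelevant in laminar flow).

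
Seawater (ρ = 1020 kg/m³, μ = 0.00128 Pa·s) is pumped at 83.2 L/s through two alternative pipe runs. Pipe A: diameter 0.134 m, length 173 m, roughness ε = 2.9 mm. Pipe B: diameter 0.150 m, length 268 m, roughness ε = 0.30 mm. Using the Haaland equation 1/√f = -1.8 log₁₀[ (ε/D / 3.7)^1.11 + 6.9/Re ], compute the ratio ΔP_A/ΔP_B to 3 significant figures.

Pipe A: V = Q/A = 0.0832/0.0141 = 5.9 m/s; Re = 6.3e+05; ε/D = 0.0216; Haaland → f = 0.0503; ΔP_A = f(L/D)(ρV²/2) = 1.153e+06 Pa.
Pipe B: V = Q/A = 0.0832/0.01767 = 4.708 m/s; Re = 5.628e+05; ε/D = 0.002; Haaland → f = 0.02375; ΔP_B = f(L/D)(ρV²/2) = 4.798e+05 Pa.
ΔP_A/ΔP_B = 1.153e+06/4.798e+05 = 2.40.

ΔP_A/ΔP_B ≈ 2.40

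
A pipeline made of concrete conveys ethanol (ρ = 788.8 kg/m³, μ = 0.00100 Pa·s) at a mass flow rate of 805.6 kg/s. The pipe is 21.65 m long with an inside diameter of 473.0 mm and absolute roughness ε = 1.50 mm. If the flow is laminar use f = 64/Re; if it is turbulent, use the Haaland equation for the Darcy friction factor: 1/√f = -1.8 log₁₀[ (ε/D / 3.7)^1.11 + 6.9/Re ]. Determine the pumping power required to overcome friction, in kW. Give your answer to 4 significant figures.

A = πD²/4 = π(0.473)²/4 = 0.1757 m²; mean velocity V = ṁ/(ρA) = 805.6/(788.8 · 0.1757) = 5.812 m/s.
Reynolds number Re = ρVD/μ = 788.8 · 5.812 · 0.473 / 0.001 = 2.169e+06.
Re > 4000 → turbulent. Relative roughness ε/D = 0.0015/0.473 = 0.00317. Haaland: 1/√f = -1.8 log₁₀[(0.00317/3.7)^1.11 + 6.9/2.169e+06] = -1.8 log₁₀[0.000394 + 3.18e-06] = 6.122, so f = 0.02669.
Darcy-Weisbach: ΔP = f(L/D)(ρV²/2) = 0.02669·(21.65/0.473)·(788.8·5.812²/2) = 0.02669·45.77·1.332e+04 = 1.627e+04 Pa.
Q = ṁ/ρ = 805.6/788.8 = 1.021 m³/s.
Pumping power P = QΔP = 1.021·1.627e+04 = 16621 W = 16.62 kW.

P ≈ 16.62 kW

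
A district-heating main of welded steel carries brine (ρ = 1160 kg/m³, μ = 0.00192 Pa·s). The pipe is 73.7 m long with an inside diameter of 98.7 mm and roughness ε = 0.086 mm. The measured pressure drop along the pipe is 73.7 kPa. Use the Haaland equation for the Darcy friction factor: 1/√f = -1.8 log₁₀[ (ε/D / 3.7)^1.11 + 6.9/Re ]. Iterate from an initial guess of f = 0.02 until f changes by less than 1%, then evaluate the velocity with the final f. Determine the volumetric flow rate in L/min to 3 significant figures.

Rearranging Darcy-Weisbach: V = √(2·ΔP·D/(f·L·ρ)). With ε/D = 8.6e-05/0.0987 = 0.000871, iterate starting from f = 0.02:
  f = 0.02 → V = √(2·7.37e+04·0.0987/(0.02·73.7·1160)) = 2.917 m/s; Re = ρVD/μ = 1.739e+05; f → 0.02056
  f = 0.02056 → V = 2.877 m/s; Re = 1.715e+05; f → 0.02058
Converged (Δf/f < 1%). With the final f = 0.02058: V = √(2·7.37e+04·0.0987/(0.02058·73.7·1160)) = 2.875 m/s.
Q = V·A = 2.875·(π/4·0.0987²) = 0.022 m³/s = 1320 L/min.

Q ≈ 1320 L/min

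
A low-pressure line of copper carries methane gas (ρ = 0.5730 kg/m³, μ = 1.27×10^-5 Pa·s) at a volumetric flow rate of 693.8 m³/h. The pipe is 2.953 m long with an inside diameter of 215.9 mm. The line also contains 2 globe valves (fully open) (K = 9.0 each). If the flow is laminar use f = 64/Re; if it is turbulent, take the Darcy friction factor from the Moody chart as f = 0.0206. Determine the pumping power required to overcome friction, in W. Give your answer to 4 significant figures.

Q = 693.8 m³/h = 693.8/3600 = 0.1927 m³/s.
Cross-sectional area A = πD²/4 = π(0.2159)²/4 = 0.03661 m²; mean velocity V = Q/A = 0.1927/0.03661 = 5.264 m/s.
Reynolds number Re = ρVD/μ = 0.573 · 5.264 · 0.2159 / 1.27e-05 = 5.128e+04.
Re > 4000 → turbulent; use the Moody-chart value f = 0.0206.
Total minor-loss coefficient ΣK = 2·9 = 18.
ΔP = [f·L/D + ΣK]·(ρV²/2) = [0.0206·2.953/0.2159 + 18]·(0.573·5.264²/2) = [0.2818 + 18]·7.94 = 145.1 Pa.
Pumping power P = QΔP = 0.1927·145.1 = 27.974 W = 27.97 W.

P ≈ 27.97 W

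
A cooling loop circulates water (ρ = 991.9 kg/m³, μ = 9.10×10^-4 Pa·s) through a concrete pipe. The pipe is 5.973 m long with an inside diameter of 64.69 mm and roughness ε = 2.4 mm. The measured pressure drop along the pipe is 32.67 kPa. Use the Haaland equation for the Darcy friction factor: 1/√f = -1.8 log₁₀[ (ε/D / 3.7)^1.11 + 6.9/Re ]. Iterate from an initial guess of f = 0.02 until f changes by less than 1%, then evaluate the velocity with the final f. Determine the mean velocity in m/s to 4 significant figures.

Rearranging Darcy-Weisbach: V = √(2·ΔP·D/(f·L·ρ)). With ε/D = 0.0024/0.06469 = 0.0371, iterate starting from f = 0.02:
  f = 0.02 → V = √(2·3.267e+04·0.06469/(0.02·5.973·991.9)) = 5.973 m/s; Re = ρVD/μ = 4.211e+05; f → 0.06277
  f = 0.06277 → V = 3.371 m/s; Re = 2.377e+05; f → 0.06282
Converged (Δf/f < 1%). With the final f = 0.06282: V = √(2·3.267e+04·0.06469/(0.06282·5.973·991.9)) = 3.37 m/s.

V ≈ 3.370 m/s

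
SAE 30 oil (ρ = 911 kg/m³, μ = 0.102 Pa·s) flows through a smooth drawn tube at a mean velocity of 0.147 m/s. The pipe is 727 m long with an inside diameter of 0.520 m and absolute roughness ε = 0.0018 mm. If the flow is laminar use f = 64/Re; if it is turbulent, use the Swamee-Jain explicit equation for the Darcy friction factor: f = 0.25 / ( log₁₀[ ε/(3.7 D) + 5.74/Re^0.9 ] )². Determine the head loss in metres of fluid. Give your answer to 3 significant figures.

Reynolds number Re = ρVD/μ = 911 · 0.147 · 0.52 / 0.102 = 682.7.
Re < 2300 → laminar flow, so f = 64/Re = 64/682.7 = 0.09374 (the turbulent correlation is not needed).
Darcy-Weisbach: ΔP = f(L/D)(ρV²/2) = 0.09374·(727/0.52)·(911·0.147²/2) = 0.09374·1398·9.843 = 1290 Pa.
Head loss h_f = ΔP/(ρg) = 1290/(911·9.81) = 0.144 m.

h_f ≈ 0.144 m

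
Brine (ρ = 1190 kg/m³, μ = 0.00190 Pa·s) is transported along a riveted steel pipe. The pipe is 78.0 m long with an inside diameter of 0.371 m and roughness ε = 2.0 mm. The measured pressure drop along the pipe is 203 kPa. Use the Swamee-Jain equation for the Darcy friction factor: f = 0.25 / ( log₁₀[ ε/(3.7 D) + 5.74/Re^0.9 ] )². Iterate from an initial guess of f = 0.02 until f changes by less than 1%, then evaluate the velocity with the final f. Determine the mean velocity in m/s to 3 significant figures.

Rearranging Darcy-Weisbach: V = √(2·ΔP·D/(f·L·ρ)). With ε/D = 0.002/0.371 = 0.00539, iterate starting from f = 0.02:
  f = 0.02 → V = √(2·2.03e+05·0.371/(0.02·78·1190)) = 9.008 m/s; Re = ρVD/μ = 2.093e+06; f → 0.03115
  f = 0.03115 → V = 7.218 m/s; Re = 1.677e+06; f → 0.03116
Converged (Δf/f < 1%). With the final f = 0.03116: V = √(2·2.03e+05·0.371/(0.03116·78·1190)) = 7.216 m/s.

V ≈ 7.22 m/s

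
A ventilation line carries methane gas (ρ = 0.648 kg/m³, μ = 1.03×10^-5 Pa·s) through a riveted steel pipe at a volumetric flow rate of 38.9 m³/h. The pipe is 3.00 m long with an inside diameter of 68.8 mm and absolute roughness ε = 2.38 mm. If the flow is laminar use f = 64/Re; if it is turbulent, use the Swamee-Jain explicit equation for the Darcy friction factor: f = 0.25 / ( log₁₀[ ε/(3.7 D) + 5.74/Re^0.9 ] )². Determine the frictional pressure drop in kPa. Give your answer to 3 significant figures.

Q = 38.9 m³/h = 38.9/3600 = 0.01081 m³/s.
Cross-sectional area A = πD²/4 = π(0.0688)²/4 = 0.003718 m²; mean velocity V = Q/A = 0.01081/0.003718 = 2.907 m/s.
Reynolds number Re = ρVD/μ = 0.648 · 2.907 · 0.0688 / 1.03e-05 = 1.258e+04.
Re > 4000 → turbulent. Relative roughness ε/D = 0.00238/0.0688 = 0.0346. Swamee-Jain: f = 0.25/(log₁₀[0.0346/3.7 + 5.74/1.258e+04^0.9])² = 0.25/(log₁₀[0.00935 + 0.00117])² = 0.25/(-1.978)² = 0.0639.
Darcy-Weisbach: ΔP = f(L/D)(ρV²/2) = 0.0639·(3/0.0688)·(0.648·2.907²/2) = 0.0639·43.6·2.737 = 7.627 Pa.
ΔP = 7.627 Pa = 0.00763 kPa.

ΔP ≈ 0.00763 kPa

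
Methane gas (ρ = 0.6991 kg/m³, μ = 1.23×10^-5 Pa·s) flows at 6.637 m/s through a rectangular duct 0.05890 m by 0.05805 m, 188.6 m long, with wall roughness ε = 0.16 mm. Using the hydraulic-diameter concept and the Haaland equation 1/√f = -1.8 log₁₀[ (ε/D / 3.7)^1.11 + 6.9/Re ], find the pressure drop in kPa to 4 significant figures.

Hydraulic diameter D_h = 4A/P = 4·(0.0589·0.05805)/(2·(0.0589+0.05805)) = 0.01368/0.2339 = 0.05847 m.
Re = ρVD_h/μ = 0.6991·6.637·0.05847/1.23e-05 = 2.206e+04.
ε/D_h = 0.00016/0.05847 = 0.00274; Haaland gives 1/√f = -1.8 log₁₀[0.000335+0.000313] = 5.74, so f = 0.03035.
ΔP = f(L/D_h)(ρV²/2) = 0.03035·188.6/0.05847·15.4 = 1507 Pa.
ΔP = 1.507 kPa.

ΔP ≈ 1.507 kPa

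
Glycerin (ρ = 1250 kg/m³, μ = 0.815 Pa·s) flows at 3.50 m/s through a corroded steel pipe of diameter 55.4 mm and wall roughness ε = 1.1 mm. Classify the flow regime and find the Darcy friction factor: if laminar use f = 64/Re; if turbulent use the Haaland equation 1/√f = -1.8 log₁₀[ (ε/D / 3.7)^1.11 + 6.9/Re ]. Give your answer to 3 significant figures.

f ≈ 0.215

Re = ρVD/μ = 1250·3.5·0.0554/0.815 = 297.4.
Re < 2300 → laminar, so f = 64/Re = 0.2152 (roughness is irrelevant in laminar flow).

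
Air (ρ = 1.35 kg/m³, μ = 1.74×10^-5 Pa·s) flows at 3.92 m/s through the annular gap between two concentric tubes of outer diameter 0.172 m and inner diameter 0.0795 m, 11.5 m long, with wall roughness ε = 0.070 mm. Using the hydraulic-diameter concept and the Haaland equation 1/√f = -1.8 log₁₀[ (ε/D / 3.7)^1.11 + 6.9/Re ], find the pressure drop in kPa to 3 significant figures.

ΔP ≈ 0.0327 kPa

Hydraulic diameter D_h = 4A/P = D_o - D_i = 0.172 - 0.0795 = 0.0925 m.
Re = ρVD_h/μ = 1.35·3.92·0.0925/1.74e-05 = 2.813e+04.
ε/D_h = 7e-05/0.0925 = 0.000757; Haaland gives 1/√f = -1.8 log₁₀[8.03e-05+0.000245] = 6.277, so f = 0.02538.
ΔP = f(L/D_h)(ρV²/2) = 0.02538·11.5/0.0925·10.37 = 32.73 Pa.
ΔP = 0.0327 kPa.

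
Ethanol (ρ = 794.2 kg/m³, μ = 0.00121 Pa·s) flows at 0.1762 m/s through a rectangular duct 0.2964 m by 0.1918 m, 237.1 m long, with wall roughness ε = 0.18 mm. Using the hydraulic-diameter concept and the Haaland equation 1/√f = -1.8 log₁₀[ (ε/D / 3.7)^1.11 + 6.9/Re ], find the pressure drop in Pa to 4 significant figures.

Hydraulic diameter D_h = 4A/P = 4·(0.2964·0.1918)/(2·(0.2964+0.1918)) = 0.2274/0.9764 = 0.2329 m.
Re = ρVD_h/μ = 794.2·0.1762·0.2329/0.00121 = 2.693e+04.
ε/D_h = 0.00018/0.2329 = 0.000773; Haaland gives 1/√f = -1.8 log₁₀[8.22e-05+0.000256] = 6.247, so f = 0.02562.
ΔP = f(L/D_h)(ρV²/2) = 0.02562·237.1/0.2329·12.33 = 321.6 Pa.

ΔP ≈ 321.6 Pa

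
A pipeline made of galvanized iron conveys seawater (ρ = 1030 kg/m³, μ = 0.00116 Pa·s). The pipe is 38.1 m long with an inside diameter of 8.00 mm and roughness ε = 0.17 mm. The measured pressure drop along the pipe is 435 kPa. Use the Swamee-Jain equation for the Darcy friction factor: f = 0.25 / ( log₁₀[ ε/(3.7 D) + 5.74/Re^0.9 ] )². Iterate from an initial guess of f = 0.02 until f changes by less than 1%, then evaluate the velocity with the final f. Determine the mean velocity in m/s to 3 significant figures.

Rearranging Darcy-Weisbach: V = √(2·ΔP·D/(f·L·ρ)). With ε/D = 0.00017/0.008 = 0.0213, iterate starting from f = 0.02:
  f = 0.02 → V = √(2·4.35e+05·0.008/(0.02·38.1·1030)) = 2.978 m/s; Re = ρVD/μ = 2.115e+04; f → 0.05219
  f = 0.05219 → V = 1.843 m/s; Re = 1.309e+04; f → 0.05345
  f = 0.05345 → V = 1.822 m/s; Re = 1.294e+04; f → 0.05348
Converged (Δf/f < 1%). With the final f = 0.05348: V = √(2·4.35e+05·0.008/(0.05348·38.1·1030)) = 1.821 m/s.

V ≈ 1.82 m/s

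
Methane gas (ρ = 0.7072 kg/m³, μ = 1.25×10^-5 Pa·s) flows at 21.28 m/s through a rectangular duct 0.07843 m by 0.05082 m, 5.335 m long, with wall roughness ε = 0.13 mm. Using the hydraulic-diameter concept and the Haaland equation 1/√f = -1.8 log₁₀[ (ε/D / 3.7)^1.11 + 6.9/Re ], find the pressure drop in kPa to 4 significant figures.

Hydraulic diameter D_h = 4A/P = 4·(0.07843·0.05082)/(2·(0.07843+0.05082)) = 0.01594/0.2585 = 0.06168 m.
Re = ρVD_h/μ = 0.7072·21.28·0.06168/1.25e-05 = 7.425e+04.
ε/D_h = 0.00013/0.06168 = 0.00211; Haaland gives 1/√f = -1.8 log₁₀[0.00025+9.29e-05] = 6.236, so f = 0.02572.
ΔP = f(L/D_h)(ρV²/2) = 0.02572·5.335/0.06168·160.1 = 356.2 Pa.
ΔP = 0.3562 kPa.

ΔP ≈ 0.3562 kPa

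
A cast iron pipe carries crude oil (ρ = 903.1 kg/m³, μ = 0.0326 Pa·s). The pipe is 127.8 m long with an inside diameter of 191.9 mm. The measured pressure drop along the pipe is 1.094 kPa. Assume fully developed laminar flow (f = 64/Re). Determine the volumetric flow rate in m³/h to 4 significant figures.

Q ≈ 31.46 m³/h

For laminar flow, f = 64/Re with Re = ρVD/μ, so Darcy-Weisbach reduces to ΔP = 32μLV/D². Solving for V: V = ΔP·D²/(32μL) = 1094·(0.1919)²/(32·0.0326·127.8) = 0.3022 m/s.
Check: Re = ρVD/μ = 903.1·0.3022·0.1919/0.0326 = 1606 < 2300, so the laminar assumption holds.
Q = V·A = 0.3022·(π/4·0.1919²) = 0.00874 m³/s = 31.46 m³/h.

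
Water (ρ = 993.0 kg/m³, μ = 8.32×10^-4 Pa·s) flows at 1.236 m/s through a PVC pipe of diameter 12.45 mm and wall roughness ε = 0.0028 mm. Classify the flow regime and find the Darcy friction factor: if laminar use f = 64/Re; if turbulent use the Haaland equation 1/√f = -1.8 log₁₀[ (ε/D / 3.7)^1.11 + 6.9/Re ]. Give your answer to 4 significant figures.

Re = ρVD/μ = 993·1.236·0.01245/0.000832 = 1.837e+04.
Re > 4000 → turbulent. ε/D = 2.8e-06/0.01245 = 0.000225; Haaland: 1/√f = -1.8 log₁₀[2.09e-05 + 0.000376] = 6.123, so f = 0.02667.

f ≈ 0.02667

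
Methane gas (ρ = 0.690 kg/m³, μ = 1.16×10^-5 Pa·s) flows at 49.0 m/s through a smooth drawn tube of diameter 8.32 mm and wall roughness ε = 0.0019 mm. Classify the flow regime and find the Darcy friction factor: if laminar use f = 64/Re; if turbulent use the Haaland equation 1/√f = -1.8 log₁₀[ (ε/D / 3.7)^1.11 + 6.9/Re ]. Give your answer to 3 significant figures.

Re = ρVD/μ = 0.69·49·0.00832/1.16e-05 = 2.425e+04.
Re > 4000 → turbulent. ε/D = 1.9e-06/0.00832 = 0.000228; Haaland: 1/√f = -1.8 log₁₀[2.13e-05 + 0.000285] = 6.326, so f = 0.02499.

f ≈ 0.0250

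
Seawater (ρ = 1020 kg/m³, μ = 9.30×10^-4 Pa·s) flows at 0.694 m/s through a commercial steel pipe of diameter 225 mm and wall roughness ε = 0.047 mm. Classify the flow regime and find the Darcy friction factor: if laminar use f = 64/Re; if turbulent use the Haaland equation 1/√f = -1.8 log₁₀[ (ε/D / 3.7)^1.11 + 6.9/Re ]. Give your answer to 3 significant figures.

Re = ρVD/μ = 1020·0.694·0.225/0.00093 = 1.713e+05.
Re > 4000 → turbulent. ε/D = 4.7e-05/0.225 = 0.000209; Haaland: 1/√f = -1.8 log₁₀[1.92e-05 + 4.03e-05] = 7.605, so f = 0.01729.

f ≈ 0.0173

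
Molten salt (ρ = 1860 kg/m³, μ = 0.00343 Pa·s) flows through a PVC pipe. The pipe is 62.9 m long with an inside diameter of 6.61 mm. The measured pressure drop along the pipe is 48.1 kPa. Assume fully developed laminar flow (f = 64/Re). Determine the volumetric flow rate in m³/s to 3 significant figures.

Q ≈ 1.04×10^-5 m³/s

For laminar flow, f = 64/Re with Re = ρVD/μ, so Darcy-Weisbach reduces to ΔP = 32μLV/D². Solving for V: V = ΔP·D²/(32μL) = 4.81e+04·(0.00661)²/(32·0.00343·62.9) = 0.3044 m/s.
Check: Re = ρVD/μ = 1860·0.3044·0.00661/0.00343 = 1091 < 2300, so the laminar assumption holds.
Q = V·A = 0.3044·(π/4·0.00661²) = 1.045e-05 m³/s = 1.04×10^-5 m³/s.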